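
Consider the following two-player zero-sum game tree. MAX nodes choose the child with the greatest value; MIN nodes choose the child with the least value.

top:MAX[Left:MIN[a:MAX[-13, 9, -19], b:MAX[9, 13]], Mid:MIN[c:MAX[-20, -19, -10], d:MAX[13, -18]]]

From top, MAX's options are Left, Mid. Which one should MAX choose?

a (MAX): max(-13, 9, -19) = 9
b (MAX): max(9, 13) = 13
Left (MIN): min(9, 13) = 9
c (MAX): max(-20, -19, -10) = -10
d (MAX): max(13, -18) = 13
Mid (MIN): min(-10, 13) = -10
top (MAX): max(9, -10) = 9
MAX at top wants the highest of {Left=9, Mid=-10}, so chooses Left.

Left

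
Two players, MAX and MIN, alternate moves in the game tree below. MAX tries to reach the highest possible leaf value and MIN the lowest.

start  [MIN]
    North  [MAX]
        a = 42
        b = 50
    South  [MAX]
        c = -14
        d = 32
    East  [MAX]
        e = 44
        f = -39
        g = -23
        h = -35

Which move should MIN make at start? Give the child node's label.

North (MAX): max(42, 50) = 50
South (MAX): max(-14, 32) = 32
East (MAX): max(44, -39, -23, -35) = 44
start (MIN): min(50, 32, 44) = 32
MIN at start wants the lowest of {North=50, South=32, East=44}, so chooses South.

South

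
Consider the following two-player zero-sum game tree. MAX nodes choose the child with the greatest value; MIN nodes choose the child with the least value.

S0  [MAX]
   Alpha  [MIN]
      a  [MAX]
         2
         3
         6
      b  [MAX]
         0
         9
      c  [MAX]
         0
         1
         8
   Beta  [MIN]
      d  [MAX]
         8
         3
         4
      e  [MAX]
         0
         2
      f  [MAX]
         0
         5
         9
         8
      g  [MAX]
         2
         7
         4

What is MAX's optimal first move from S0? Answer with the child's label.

Alpha

a (MAX): max(2, 3, 6) = 6
b (MAX): max(0, 9) = 9
c (MAX): max(0, 1, 8) = 8
Alpha (MIN): min(6, 9, 8) = 6
d (MAX): max(8, 3, 4) = 8
e (MAX): max(0, 2) = 2
f (MAX): max(0, 5, 9, 8) = 9
g (MAX): max(2, 7, 4) = 7
Beta (MIN): min(8, 2, 9, 7) = 2
S0 (MAX): max(6, 2) = 6
MAX at S0 wants the highest of {Alpha=6, Beta=2}, so chooses Alpha.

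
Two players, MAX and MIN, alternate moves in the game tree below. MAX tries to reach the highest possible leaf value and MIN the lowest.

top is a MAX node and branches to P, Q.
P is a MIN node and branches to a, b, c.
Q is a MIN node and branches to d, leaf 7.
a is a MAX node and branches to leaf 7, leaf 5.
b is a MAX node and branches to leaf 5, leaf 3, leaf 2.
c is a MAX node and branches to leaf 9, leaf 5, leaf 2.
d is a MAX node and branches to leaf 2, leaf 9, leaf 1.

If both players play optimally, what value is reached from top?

7

a (MAX): max(7, 5) = 7
b (MAX): max(5, 3, 2) = 5
c (MAX): max(9, 5, 2) = 9
P (MIN): min(7, 5, 9) = 5
d (MAX): max(2, 9, 1) = 9
Q (MIN): min(9, 7) = 7
top (MAX): max(5, 7) = 7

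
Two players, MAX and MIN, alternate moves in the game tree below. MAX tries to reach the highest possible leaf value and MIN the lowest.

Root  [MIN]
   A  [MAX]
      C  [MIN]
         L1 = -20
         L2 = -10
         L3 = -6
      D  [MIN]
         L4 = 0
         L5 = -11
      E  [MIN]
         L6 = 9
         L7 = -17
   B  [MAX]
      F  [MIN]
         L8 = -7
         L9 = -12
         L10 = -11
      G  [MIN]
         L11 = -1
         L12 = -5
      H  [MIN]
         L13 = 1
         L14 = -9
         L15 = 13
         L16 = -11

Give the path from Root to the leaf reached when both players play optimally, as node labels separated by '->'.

Root -> A -> D -> L5

C (MIN): min(-20, -10, -6) = -20
D (MIN): min(0, -11) = -11
E (MIN): min(9, -17) = -17
A (MAX): max(-20, -11, -17) = -11
F (MIN): min(-7, -12, -11) = -12
G (MIN): min(-1, -5) = -5
H (MIN): min(1, -9, 13, -11) = -11
B (MAX): max(-12, -5, -11) = -5
Root (MIN): min(-11, -5) = -11
At Root, MIN picks A (lowest: -11).
At A, MAX picks D (highest: -11).
At D, MIN picks L5 (lowest: -11).
Terminal value -11.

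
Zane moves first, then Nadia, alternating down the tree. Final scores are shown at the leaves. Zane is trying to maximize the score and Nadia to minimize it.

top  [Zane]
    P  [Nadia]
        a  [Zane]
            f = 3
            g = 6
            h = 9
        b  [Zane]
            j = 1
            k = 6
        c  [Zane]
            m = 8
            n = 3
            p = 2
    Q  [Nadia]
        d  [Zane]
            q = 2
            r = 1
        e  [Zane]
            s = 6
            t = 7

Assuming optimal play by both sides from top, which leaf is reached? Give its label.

k

a (Zane): max(3, 6, 9) = 9
b (Zane): max(1, 6) = 6
c (Zane): max(8, 3, 2) = 8
P (Nadia): min(9, 6, 8) = 6
d (Zane): max(2, 1) = 2
e (Zane): max(6, 7) = 7
Q (Nadia): min(2, 7) = 2
top (Zane): max(6, 2) = 6
At top, Zane picks P (highest: 6).
At P, Nadia picks b (lowest: 6).
At b, Zane picks k (highest: 6).
Terminal value 6.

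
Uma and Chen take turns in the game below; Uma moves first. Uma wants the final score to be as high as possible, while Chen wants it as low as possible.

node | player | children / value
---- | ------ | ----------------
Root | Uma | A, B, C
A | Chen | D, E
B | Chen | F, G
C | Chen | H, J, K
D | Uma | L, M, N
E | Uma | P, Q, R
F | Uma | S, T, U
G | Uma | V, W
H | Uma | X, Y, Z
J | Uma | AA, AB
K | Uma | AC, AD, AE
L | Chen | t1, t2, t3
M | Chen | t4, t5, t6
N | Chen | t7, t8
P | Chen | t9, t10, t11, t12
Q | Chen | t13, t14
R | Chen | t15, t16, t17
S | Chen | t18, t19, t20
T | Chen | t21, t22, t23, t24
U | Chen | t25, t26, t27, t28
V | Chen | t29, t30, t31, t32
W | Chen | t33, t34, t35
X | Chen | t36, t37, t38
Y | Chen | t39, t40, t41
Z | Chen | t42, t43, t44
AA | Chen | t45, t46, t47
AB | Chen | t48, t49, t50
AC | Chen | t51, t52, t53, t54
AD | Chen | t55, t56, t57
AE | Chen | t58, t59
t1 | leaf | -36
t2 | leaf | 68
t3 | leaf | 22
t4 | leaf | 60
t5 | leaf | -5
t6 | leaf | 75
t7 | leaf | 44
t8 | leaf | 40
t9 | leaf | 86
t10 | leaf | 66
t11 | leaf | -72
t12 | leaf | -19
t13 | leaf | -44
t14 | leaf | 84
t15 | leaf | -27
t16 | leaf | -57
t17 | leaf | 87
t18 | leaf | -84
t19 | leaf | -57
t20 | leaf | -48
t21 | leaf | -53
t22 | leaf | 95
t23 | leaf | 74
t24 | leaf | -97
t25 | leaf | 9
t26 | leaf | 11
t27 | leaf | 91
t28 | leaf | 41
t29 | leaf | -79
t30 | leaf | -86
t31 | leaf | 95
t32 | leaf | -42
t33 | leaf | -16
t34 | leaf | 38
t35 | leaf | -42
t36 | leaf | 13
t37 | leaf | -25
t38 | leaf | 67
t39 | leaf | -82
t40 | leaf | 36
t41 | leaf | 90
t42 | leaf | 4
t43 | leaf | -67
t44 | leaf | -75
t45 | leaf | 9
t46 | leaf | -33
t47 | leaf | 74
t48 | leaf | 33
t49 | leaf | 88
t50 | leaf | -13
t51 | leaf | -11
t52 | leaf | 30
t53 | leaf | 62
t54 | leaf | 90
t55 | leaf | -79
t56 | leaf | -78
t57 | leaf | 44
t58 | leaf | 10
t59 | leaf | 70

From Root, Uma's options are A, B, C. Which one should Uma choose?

C

L (Chen): min(-36, 68, 22) = -36
M (Chen): min(60, -5, 75) = -5
N (Chen): min(44, 40) = 40
D (Uma): max(-36, -5, 40) = 40
P (Chen): min(86, 66, -72, -19) = -72
Q (Chen): min(-44, 84) = -44
R (Chen): min(-27, -57, 87) = -57
E (Uma): max(-72, -44, -57) = -44
A (Chen): min(40, -44) = -44
S (Chen): min(-84, -57, -48) = -84
T (Chen): min(-53, 95, 74, -97) = -97
U (Chen): min(9, 11, 91, 41) = 9
F (Uma): max(-84, -97, 9) = 9
V (Chen): min(-79, -86, 95, -42) = -86
W (Chen): min(-16, 38, -42) = -42
G (Uma): max(-86, -42) = -42
B (Chen): min(9, -42) = -42
X (Chen): min(13, -25, 67) = -25
Y (Chen): min(-82, 36, 90) = -82
Z (Chen): min(4, -67, -75) = -75
H (Uma): max(-25, -82, -75) = -25
AA (Chen): min(9, -33, 74) = -33
AB (Chen): min(33, 88, -13) = -13
J (Uma): max(-33, -13) = -13
AC (Chen): min(-11, 30, 62, 90) = -11
AD (Chen): min(-79, -78, 44) = -79
AE (Chen): min(10, 70) = 10
K (Uma): max(-11, -79, 10) = 10
C (Chen): min(-25, -13, 10) = -25
Root (Uma): max(-44, -42, -25) = -25
Uma at Root wants the highest of {A=-44, B=-42, C=-25}, so chooses C.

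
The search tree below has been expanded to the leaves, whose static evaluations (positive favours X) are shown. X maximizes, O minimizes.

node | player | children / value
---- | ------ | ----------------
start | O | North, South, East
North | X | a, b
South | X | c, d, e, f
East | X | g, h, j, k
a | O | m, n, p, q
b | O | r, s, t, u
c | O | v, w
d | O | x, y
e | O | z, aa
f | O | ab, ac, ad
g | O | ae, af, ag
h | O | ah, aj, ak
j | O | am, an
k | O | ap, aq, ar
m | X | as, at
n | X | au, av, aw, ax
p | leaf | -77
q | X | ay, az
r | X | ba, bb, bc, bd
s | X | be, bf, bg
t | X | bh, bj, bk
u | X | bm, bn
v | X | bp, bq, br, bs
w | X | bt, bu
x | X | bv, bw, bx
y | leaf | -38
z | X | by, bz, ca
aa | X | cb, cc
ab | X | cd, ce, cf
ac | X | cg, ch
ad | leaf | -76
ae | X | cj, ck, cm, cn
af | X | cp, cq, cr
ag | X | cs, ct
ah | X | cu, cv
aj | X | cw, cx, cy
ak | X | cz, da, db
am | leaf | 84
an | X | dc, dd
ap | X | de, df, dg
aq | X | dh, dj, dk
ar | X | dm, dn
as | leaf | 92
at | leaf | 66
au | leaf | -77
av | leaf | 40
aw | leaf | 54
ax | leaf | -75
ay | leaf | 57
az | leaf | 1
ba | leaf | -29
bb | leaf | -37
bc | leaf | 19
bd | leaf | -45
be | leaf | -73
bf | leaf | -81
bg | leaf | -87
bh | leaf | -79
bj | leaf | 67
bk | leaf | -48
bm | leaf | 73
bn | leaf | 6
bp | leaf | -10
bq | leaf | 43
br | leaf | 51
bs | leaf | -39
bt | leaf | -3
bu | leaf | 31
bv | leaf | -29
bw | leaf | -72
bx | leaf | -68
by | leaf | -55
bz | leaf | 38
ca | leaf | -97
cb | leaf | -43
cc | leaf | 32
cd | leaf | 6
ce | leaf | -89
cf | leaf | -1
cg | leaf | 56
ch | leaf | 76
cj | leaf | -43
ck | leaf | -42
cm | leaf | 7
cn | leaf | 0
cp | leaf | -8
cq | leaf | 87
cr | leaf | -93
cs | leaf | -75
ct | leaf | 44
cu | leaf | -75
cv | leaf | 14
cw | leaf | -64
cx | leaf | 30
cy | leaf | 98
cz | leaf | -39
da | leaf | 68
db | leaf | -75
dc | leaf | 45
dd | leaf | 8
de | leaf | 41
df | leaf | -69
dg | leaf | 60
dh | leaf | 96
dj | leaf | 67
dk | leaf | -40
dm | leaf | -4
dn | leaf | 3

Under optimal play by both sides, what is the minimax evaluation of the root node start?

-73

m (X): max(92, 66) = 92
n (X): max(-77, 40, 54, -75) = 54
q (X): max(57, 1) = 57
a (O): min(92, 54, -77, 57) = -77
r (X): max(-29, -37, 19, -45) = 19
s (X): max(-73, -81, -87) = -73
t (X): max(-79, 67, -48) = 67
u (X): max(73, 6) = 73
b (O): min(19, -73, 67, 73) = -73
North (X): max(-77, -73) = -73
v (X): max(-10, 43, 51, -39) = 51
w (X): max(-3, 31) = 31
c (O): min(51, 31) = 31
x (X): max(-29, -72, -68) = -29
d (O): min(-29, -38) = -38
z (X): max(-55, 38, -97) = 38
aa (X): max(-43, 32) = 32
e (O): min(38, 32) = 32
ab (X): max(6, -89, -1) = 6
ac (X): max(56, 76) = 76
f (O): min(6, 76, -76) = -76
South (X): max(31, -38, 32, -76) = 32
ae (X): max(-43, -42, 7, 0) = 7
af (X): max(-8, 87, -93) = 87
ag (X): max(-75, 44) = 44
g (O): min(7, 87, 44) = 7
ah (X): max(-75, 14) = 14
aj (X): max(-64, 30, 98) = 98
ak (X): max(-39, 68, -75) = 68
h (O): min(14, 98, 68) = 14
an (X): max(45, 8) = 45
j (O): min(84, 45) = 45
ap (X): max(41, -69, 60) = 60
aq (X): max(96, 67, -40) = 96
ar (X): max(-4, 3) = 3
k (O): min(60, 96, 3) = 3
East (X): max(7, 14, 45, 3) = 45
start (O): min(-73, 32, 45) = -73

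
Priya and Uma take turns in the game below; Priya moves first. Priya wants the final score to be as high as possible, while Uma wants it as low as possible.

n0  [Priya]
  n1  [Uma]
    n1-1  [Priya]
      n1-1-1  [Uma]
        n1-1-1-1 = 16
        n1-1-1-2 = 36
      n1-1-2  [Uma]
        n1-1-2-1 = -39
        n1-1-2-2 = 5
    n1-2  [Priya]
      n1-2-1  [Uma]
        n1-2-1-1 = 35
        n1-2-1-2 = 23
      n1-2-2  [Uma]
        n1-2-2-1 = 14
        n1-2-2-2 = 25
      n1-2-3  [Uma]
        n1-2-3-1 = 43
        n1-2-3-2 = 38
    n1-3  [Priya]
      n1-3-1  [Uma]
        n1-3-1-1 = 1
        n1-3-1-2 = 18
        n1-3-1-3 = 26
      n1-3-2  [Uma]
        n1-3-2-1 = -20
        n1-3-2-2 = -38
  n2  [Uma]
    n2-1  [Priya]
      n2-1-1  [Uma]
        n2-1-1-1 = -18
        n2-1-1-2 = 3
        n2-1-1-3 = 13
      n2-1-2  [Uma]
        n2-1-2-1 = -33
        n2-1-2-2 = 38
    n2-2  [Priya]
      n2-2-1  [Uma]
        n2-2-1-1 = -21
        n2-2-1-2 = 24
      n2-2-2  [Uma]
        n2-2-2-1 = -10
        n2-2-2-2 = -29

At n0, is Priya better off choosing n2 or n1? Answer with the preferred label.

n1

n2-1-1 (Uma): min(-18, 3, 13) = -18
n2-1-2 (Uma): min(-33, 38) = -33
n2-1 (Priya): max(-18, -33) = -18
n2-2-1 (Uma): min(-21, 24) = -21
n2-2-2 (Uma): min(-10, -29) = -29
n2-2 (Priya): max(-21, -29) = -21
n2 (Uma): min(-18, -21) = -21
n1-1-1 (Uma): min(16, 36) = 16
n1-1-2 (Uma): min(-39, 5) = -39
n1-1 (Priya): max(16, -39) = 16
n1-2-1 (Uma): min(35, 23) = 23
n1-2-2 (Uma): min(14, 25) = 14
n1-2-3 (Uma): min(43, 38) = 38
n1-2 (Priya): max(23, 14, 38) = 38
n1-3-1 (Uma): min(1, 18, 26) = 1
n1-3-2 (Uma): min(-20, -38) = -38
n1-3 (Priya): max(1, -38) = 1
n1 (Uma): min(16, 38, 1) = 1
Priya prefers the higher value; n2=-21, n1=1. n1 is better since 1 > -21.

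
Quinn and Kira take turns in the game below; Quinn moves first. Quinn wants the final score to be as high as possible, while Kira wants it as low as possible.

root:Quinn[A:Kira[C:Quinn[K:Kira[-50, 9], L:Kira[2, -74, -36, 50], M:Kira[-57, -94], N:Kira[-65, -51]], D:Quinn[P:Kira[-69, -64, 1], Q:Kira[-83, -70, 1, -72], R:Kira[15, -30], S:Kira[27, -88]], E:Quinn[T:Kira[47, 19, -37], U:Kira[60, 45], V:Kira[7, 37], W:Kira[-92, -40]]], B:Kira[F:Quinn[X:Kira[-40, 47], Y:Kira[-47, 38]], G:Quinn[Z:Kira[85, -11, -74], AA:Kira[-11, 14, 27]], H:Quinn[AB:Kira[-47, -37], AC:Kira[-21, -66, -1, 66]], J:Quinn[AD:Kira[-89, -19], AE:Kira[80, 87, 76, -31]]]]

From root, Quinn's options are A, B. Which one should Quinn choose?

K (Kira): min(-50, 9) = -50
L (Kira): min(2, -74, -36, 50) = -74
M (Kira): min(-57, -94) = -94
N (Kira): min(-65, -51) = -65
C (Quinn): max(-50, -74, -94, -65) = -50
P (Kira): min(-69, -64, 1) = -69
Q (Kira): min(-83, -70, 1, -72) = -83
R (Kira): min(15, -30) = -30
S (Kira): min(27, -88) = -88
D (Quinn): max(-69, -83, -30, -88) = -30
T (Kira): min(47, 19, -37) = -37
U (Kira): min(60, 45) = 45
V (Kira): min(7, 37) = 7
W (Kira): min(-92, -40) = -92
E (Quinn): max(-37, 45, 7, -92) = 45
A (Kira): min(-50, -30, 45) = -50
X (Kira): min(-40, 47) = -40
Y (Kira): min(-47, 38) = -47
F (Quinn): max(-40, -47) = -40
Z (Kira): min(85, -11, -74) = -74
AA (Kira): min(-11, 14, 27) = -11
G (Quinn): max(-74, -11) = -11
AB (Kira): min(-47, -37) = -47
AC (Kira): min(-21, -66, -1, 66) = -66
H (Quinn): max(-47, -66) = -47
AD (Kira): min(-89, -19) = -89
AE (Kira): min(80, 87, 76, -31) = -31
J (Quinn): max(-89, -31) = -31
B (Kira): min(-40, -11, -47, -31) = -47
root (Quinn): max(-50, -47) = -47
Quinn at root wants the highest of {A=-50, B=-47}, so chooses B.

B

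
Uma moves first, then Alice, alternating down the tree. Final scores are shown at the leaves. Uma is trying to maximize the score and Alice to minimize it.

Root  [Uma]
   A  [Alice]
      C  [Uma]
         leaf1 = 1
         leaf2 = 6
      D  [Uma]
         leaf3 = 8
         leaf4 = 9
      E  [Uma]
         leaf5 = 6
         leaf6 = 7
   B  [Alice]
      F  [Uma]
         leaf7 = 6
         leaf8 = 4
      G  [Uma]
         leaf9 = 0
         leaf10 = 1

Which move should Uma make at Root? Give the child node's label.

C (Uma): max(1, 6) = 6
D (Uma): max(8, 9) = 9
E (Uma): max(6, 7) = 7
A (Alice): min(6, 9, 7) = 6
F (Uma): max(6, 4) = 6
G (Uma): max(0, 1) = 1
B (Alice): min(6, 1) = 1
Root (Uma): max(6, 1) = 6
Uma at Root wants the highest of {A=6, B=1}, so chooses A.

A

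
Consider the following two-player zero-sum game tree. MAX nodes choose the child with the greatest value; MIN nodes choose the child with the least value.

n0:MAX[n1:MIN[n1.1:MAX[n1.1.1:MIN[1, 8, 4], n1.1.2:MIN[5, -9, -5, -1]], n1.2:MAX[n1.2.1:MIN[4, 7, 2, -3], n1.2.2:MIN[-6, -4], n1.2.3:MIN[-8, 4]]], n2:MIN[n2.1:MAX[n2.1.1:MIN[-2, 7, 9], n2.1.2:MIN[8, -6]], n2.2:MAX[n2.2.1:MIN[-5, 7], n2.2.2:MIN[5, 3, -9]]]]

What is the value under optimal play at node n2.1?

-2

n2.1.1 (MIN): min(-2, 7, 9) = -2
n2.1.2 (MIN): min(8, -6) = -6
n2.1 (MAX): max(-2, -6) = -2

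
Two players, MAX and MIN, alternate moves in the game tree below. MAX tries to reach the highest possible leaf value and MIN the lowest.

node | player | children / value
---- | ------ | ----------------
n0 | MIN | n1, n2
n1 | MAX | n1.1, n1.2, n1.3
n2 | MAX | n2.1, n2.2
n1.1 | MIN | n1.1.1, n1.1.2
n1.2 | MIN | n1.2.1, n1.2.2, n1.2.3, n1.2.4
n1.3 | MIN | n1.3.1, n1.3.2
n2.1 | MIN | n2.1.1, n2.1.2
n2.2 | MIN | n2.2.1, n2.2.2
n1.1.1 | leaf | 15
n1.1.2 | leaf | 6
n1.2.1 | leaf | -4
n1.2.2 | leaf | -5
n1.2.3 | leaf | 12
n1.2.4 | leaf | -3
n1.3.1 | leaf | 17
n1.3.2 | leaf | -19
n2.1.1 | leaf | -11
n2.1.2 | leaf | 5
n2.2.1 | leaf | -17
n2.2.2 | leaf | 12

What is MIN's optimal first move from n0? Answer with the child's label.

n1.1 (MIN): min(15, 6) = 6
n1.2 (MIN): min(-4, -5, 12, -3) = -5
n1.3 (MIN): min(17, -19) = -19
n1 (MAX): max(6, -5, -19) = 6
n2.1 (MIN): min(-11, 5) = -11
n2.2 (MIN): min(-17, 12) = -17
n2 (MAX): max(-11, -17) = -11
n0 (MIN): min(6, -11) = -11
MIN at n0 wants the lowest of {n1=6, n2=-11}, so chooses n2.

n2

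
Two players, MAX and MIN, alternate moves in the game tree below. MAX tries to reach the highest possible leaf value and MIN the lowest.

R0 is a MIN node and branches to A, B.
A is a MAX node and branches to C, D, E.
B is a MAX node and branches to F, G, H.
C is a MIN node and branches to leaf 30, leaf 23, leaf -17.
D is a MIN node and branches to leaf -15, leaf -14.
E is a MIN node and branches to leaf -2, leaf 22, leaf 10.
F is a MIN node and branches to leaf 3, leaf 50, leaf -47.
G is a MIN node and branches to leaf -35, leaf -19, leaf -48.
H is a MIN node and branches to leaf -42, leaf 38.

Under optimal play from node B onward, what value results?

-42

F (MIN): min(3, 50, -47) = -47
G (MIN): min(-35, -19, -48) = -48
H (MIN): min(-42, 38) = -42
B (MAX): max(-47, -48, -42) = -42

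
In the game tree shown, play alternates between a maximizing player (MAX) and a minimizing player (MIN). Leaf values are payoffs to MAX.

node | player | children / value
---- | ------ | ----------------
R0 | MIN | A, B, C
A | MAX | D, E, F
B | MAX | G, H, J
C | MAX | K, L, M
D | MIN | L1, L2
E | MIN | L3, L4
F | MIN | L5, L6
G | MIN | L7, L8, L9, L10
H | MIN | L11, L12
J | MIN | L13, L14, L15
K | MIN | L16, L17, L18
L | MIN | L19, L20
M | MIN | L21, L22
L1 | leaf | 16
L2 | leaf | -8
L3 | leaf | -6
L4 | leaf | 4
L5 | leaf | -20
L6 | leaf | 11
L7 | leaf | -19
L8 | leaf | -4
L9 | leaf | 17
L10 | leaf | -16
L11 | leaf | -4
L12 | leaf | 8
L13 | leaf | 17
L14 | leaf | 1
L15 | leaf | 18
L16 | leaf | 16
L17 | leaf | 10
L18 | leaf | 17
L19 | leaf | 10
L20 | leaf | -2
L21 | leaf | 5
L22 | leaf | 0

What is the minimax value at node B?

1

G (MIN): min(-19, -4, 17, -16) = -19
H (MIN): min(-4, 8) = -4
J (MIN): min(17, 1, 18) = 1
B (MAX): max(-19, -4, 1) = 1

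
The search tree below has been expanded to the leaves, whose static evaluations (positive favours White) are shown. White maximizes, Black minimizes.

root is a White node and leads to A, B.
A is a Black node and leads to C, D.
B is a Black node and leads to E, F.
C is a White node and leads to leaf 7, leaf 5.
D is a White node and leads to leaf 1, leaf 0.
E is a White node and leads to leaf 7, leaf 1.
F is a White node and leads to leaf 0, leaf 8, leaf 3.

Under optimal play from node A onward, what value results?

C (White): max(7, 5) = 7
D (White): max(1, 0) = 1
A (Black): min(7, 1) = 1

1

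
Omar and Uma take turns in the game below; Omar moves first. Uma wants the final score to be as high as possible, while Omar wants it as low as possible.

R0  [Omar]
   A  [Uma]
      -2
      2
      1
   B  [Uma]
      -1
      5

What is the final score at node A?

A (Uma): max(-2, 2, 1) = 2

2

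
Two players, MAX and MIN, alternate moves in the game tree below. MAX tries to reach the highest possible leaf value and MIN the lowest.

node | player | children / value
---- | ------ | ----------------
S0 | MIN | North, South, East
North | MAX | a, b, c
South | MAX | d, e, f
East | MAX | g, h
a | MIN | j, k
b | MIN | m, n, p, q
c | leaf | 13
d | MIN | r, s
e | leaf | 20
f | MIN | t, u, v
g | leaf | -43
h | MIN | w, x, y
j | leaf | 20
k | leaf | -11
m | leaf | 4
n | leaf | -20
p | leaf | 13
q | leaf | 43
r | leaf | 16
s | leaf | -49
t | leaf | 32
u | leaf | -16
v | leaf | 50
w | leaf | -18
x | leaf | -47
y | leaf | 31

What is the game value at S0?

-43

a (MIN): min(20, -11) = -11
b (MIN): min(4, -20, 13, 43) = -20
North (MAX): max(-11, -20, 13) = 13
d (MIN): min(16, -49) = -49
f (MIN): min(32, -16, 50) = -16
South (MAX): max(-49, 20, -16) = 20
h (MIN): min(-18, -47, 31) = -47
East (MAX): max(-43, -47) = -43
S0 (MIN): min(13, 20, -43) = -43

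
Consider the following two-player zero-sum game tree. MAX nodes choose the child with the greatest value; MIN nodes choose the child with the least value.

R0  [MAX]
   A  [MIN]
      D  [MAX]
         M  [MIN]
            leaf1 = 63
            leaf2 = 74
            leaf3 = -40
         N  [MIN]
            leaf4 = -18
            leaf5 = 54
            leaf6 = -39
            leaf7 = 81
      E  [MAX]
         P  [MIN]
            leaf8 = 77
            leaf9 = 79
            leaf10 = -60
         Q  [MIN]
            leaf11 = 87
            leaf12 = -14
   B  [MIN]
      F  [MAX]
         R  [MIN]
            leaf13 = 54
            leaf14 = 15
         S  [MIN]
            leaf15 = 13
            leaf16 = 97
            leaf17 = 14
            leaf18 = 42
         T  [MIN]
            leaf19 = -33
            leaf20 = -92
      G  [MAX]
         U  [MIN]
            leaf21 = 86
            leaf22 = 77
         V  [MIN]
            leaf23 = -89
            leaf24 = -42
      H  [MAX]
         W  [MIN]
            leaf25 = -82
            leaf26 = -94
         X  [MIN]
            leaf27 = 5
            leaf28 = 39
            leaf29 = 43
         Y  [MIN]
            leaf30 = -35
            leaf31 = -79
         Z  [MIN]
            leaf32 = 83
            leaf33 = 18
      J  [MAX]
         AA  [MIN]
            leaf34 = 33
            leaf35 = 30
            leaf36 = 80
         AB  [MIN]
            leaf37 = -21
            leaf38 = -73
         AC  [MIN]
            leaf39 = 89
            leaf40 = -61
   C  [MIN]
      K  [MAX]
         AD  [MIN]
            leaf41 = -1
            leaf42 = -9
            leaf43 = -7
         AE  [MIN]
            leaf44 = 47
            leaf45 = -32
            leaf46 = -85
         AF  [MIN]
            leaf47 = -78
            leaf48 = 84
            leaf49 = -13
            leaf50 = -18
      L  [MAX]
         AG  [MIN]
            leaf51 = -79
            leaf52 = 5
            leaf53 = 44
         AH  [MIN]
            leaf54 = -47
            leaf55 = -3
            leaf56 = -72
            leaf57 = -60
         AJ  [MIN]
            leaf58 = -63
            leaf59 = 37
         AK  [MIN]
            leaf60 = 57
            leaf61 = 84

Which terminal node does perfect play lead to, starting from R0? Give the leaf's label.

leaf14

M (MIN): min(63, 74, -40) = -40
N (MIN): min(-18, 54, -39, 81) = -39
D (MAX): max(-40, -39) = -39
P (MIN): min(77, 79, -60) = -60
Q (MIN): min(87, -14) = -14
E (MAX): max(-60, -14) = -14
A (MIN): min(-39, -14) = -39
R (MIN): min(54, 15) = 15
S (MIN): min(13, 97, 14, 42) = 13
T (MIN): min(-33, -92) = -92
F (MAX): max(15, 13, -92) = 15
U (MIN): min(86, 77) = 77
V (MIN): min(-89, -42) = -89
G (MAX): max(77, -89) = 77
W (MIN): min(-82, -94) = -94
X (MIN): min(5, 39, 43) = 5
Y (MIN): min(-35, -79) = -79
Z (MIN): min(83, 18) = 18
H (MAX): max(-94, 5, -79, 18) = 18
AA (MIN): min(33, 30, 80) = 30
AB (MIN): min(-21, -73) = -73
AC (MIN): min(89, -61) = -61
J (MAX): max(30, -73, -61) = 30
B (MIN): min(15, 77, 18, 30) = 15
AD (MIN): min(-1, -9, -7) = -9
AE (MIN): min(47, -32, -85) = -85
AF (MIN): min(-78, 84, -13, -18) = -78
K (MAX): max(-9, -85, -78) = -9
AG (MIN): min(-79, 5, 44) = -79
AH (MIN): min(-47, -3, -72, -60) = -72
AJ (MIN): min(-63, 37) = -63
AK (MIN): min(57, 84) = 57
L (MAX): max(-79, -72, -63, 57) = 57
C (MIN): min(-9, 57) = -9
R0 (MAX): max(-39, 15, -9) = 15
At R0, MAX picks B (highest: 15).
At B, MIN picks F (lowest: 15).
At F, MAX picks R (highest: 15).
At R, MIN picks leaf14 (lowest: 15).
Terminal value 15.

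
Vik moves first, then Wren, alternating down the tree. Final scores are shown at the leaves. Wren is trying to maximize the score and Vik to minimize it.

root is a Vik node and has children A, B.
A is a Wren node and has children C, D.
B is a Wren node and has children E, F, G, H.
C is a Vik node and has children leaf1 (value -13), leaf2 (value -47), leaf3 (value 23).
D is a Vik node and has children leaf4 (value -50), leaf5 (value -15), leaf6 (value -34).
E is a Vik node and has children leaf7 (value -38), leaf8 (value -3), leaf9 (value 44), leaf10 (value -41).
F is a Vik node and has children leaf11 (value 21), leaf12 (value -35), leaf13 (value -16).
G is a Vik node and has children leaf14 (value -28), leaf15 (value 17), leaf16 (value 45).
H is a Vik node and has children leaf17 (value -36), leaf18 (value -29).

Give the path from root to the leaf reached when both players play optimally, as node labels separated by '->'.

C (Vik): min(-13, -47, 23) = -47
D (Vik): min(-50, -15, -34) = -50
A (Wren): max(-47, -50) = -47
E (Vik): min(-38, -3, 44, -41) = -41
F (Vik): min(21, -35, -16) = -35
G (Vik): min(-28, 17, 45) = -28
H (Vik): min(-36, -29) = -36
B (Wren): max(-41, -35, -28, -36) = -28
root (Vik): min(-47, -28) = -47
At root, Vik picks A (lowest: -47).
At A, Wren picks C (highest: -47).
At C, Vik picks leaf2 (lowest: -47).
Terminal value -47.

root -> A -> C -> leaf2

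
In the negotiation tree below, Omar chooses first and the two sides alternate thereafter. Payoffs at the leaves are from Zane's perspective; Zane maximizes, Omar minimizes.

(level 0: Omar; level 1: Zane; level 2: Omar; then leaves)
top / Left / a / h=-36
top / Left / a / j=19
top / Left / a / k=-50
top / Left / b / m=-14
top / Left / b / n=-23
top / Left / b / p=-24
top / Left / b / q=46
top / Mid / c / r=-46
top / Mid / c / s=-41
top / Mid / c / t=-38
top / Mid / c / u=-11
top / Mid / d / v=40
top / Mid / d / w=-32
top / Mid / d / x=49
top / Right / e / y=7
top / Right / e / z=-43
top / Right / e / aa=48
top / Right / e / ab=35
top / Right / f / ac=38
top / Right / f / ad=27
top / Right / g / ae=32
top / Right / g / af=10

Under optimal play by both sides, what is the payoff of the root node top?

a (Omar): min(-36, 19, -50) = -50
b (Omar): min(-14, -23, -24, 46) = -24
Left (Zane): max(-50, -24) = -24
c (Omar): min(-46, -41, -38, -11) = -46
d (Omar): min(40, -32, 49) = -32
Mid (Zane): max(-46, -32) = -32
e (Omar): min(7, -43, 48, 35) = -43
f (Omar): min(38, 27) = 27
g (Omar): min(32, 10) = 10
Right (Zane): max(-43, 27, 10) = 27
top (Omar): min(-24, -32, 27) = -32

-32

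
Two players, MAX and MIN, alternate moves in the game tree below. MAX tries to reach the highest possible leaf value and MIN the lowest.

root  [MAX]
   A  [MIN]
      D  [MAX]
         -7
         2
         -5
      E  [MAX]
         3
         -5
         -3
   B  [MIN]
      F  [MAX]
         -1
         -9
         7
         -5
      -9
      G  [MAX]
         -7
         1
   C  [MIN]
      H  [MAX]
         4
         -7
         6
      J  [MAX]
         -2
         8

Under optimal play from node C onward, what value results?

H (MAX): max(4, -7, 6) = 6
J (MAX): max(-2, 8) = 8
C (MIN): min(6, 8) = 6

6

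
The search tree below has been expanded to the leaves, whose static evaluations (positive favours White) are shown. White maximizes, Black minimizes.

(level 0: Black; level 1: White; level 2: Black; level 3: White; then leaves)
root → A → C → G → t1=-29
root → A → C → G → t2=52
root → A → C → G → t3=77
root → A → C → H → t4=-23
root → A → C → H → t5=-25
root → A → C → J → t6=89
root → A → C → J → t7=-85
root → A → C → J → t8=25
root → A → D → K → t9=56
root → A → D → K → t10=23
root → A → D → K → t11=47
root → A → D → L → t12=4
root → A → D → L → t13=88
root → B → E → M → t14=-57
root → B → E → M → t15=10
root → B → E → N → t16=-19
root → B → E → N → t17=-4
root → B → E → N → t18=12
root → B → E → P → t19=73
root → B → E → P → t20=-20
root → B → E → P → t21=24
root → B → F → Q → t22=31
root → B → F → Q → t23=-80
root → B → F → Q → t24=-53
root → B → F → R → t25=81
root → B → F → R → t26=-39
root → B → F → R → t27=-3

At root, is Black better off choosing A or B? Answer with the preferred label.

G (White): max(-29, 52, 77) = 77
H (White): max(-23, -25) = -23
J (White): max(89, -85, 25) = 89
C (Black): min(77, -23, 89) = -23
K (White): max(56, 23, 47) = 56
L (White): max(4, 88) = 88
D (Black): min(56, 88) = 56
A (White): max(-23, 56) = 56
M (White): max(-57, 10) = 10
N (White): max(-19, -4, 12) = 12
P (White): max(73, -20, 24) = 73
E (Black): min(10, 12, 73) = 10
Q (White): max(31, -80, -53) = 31
R (White): max(81, -39, -3) = 81
F (Black): min(31, 81) = 31
B (White): max(10, 31) = 31
Black prefers the lower value; A=56, B=31. B is better since 31 < 56.

B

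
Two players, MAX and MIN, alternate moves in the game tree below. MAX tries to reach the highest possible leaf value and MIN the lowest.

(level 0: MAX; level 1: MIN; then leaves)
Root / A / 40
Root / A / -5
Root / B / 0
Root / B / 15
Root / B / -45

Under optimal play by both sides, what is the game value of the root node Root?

A (MIN): min(40, -5) = -5
B (MIN): min(0, 15, -45) = -45
Root (MAX): max(-5, -45) = -5

-5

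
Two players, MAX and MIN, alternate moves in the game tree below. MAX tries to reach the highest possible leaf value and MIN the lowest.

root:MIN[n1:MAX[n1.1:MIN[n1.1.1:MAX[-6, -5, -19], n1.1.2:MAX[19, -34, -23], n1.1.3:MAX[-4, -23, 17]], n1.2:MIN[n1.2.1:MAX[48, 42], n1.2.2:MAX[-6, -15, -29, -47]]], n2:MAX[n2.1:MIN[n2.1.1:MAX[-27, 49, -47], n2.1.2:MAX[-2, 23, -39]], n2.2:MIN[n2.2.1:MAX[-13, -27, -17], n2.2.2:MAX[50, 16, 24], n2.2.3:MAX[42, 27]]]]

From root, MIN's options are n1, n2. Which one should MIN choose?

n1.1.1 (MAX): max(-6, -5, -19) = -5
n1.1.2 (MAX): max(19, -34, -23) = 19
n1.1.3 (MAX): max(-4, -23, 17) = 17
n1.1 (MIN): min(-5, 19, 17) = -5
n1.2.1 (MAX): max(48, 42) = 48
n1.2.2 (MAX): max(-6, -15, -29, -47) = -6
n1.2 (MIN): min(48, -6) = -6
n1 (MAX): max(-5, -6) = -5
n2.1.1 (MAX): max(-27, 49, -47) = 49
n2.1.2 (MAX): max(-2, 23, -39) = 23
n2.1 (MIN): min(49, 23) = 23
n2.2.1 (MAX): max(-13, -27, -17) = -13
n2.2.2 (MAX): max(50, 16, 24) = 50
n2.2.3 (MAX): max(42, 27) = 42
n2.2 (MIN): min(-13, 50, 42) = -13
n2 (MAX): max(23, -13) = 23
root (MIN): min(-5, 23) = -5
MIN at root wants the lowest of {n1=-5, n2=23}, so chooses n1.

n1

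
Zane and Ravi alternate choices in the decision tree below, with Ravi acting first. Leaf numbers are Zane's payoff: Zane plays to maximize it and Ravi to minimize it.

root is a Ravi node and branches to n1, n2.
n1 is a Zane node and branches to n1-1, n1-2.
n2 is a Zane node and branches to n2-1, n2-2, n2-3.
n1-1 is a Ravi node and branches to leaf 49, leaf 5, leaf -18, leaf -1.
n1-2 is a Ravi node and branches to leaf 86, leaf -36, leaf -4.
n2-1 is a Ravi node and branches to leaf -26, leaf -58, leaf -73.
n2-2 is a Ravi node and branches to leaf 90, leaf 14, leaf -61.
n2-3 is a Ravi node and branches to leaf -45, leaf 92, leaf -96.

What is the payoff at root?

-61

n1-1 (Ravi): min(49, 5, -18, -1) = -18
n1-2 (Ravi): min(86, -36, -4) = -36
n1 (Zane): max(-18, -36) = -18
n2-1 (Ravi): min(-26, -58, -73) = -73
n2-2 (Ravi): min(90, 14, -61) = -61
n2-3 (Ravi): min(-45, 92, -96) = -96
n2 (Zane): max(-73, -61, -96) = -61
root (Ravi): min(-18, -61) = -61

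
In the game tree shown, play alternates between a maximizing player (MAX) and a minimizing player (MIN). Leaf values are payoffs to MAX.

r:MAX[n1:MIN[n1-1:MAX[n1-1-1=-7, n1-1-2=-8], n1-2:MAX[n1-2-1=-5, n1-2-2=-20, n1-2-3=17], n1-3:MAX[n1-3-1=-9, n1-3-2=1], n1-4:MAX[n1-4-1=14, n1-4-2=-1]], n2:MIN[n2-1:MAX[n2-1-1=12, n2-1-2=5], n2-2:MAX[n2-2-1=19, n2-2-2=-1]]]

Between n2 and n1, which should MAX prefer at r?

n2

n2-1 (MAX): max(12, 5) = 12
n2-2 (MAX): max(19, -1) = 19
n2 (MIN): min(12, 19) = 12
n1-1 (MAX): max(-7, -8) = -7
n1-2 (MAX): max(-5, -20, 17) = 17
n1-3 (MAX): max(-9, 1) = 1
n1-4 (MAX): max(14, -1) = 14
n1 (MIN): min(-7, 17, 1, 14) = -7
MAX prefers the higher value; n2=12, n1=-7. n2 is better since 12 > -7.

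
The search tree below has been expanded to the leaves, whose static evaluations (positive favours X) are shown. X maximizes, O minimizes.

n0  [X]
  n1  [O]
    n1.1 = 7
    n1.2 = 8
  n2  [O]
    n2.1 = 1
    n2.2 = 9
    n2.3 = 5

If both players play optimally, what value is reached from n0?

n1 (O): min(7, 8) = 7
n2 (O): min(1, 9, 5) = 1
n0 (X): max(7, 1) = 7

7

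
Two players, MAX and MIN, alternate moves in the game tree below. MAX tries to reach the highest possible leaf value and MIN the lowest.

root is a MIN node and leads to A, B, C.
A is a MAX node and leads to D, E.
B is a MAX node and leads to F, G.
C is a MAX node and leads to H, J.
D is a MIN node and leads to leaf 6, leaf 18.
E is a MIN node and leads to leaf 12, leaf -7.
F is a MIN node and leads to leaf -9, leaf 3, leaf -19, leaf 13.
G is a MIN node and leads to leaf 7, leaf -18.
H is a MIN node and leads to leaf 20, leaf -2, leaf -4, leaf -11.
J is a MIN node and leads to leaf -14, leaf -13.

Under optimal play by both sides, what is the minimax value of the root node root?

D (MIN): min(6, 18) = 6
E (MIN): min(12, -7) = -7
A (MAX): max(6, -7) = 6
F (MIN): min(-9, 3, -19, 13) = -19
G (MIN): min(7, -18) = -18
B (MAX): max(-19, -18) = -18
H (MIN): min(20, -2, -4, -11) = -11
J (MIN): min(-14, -13) = -14
C (MAX): max(-11, -14) = -11
root (MIN): min(6, -18, -11) = -18

-18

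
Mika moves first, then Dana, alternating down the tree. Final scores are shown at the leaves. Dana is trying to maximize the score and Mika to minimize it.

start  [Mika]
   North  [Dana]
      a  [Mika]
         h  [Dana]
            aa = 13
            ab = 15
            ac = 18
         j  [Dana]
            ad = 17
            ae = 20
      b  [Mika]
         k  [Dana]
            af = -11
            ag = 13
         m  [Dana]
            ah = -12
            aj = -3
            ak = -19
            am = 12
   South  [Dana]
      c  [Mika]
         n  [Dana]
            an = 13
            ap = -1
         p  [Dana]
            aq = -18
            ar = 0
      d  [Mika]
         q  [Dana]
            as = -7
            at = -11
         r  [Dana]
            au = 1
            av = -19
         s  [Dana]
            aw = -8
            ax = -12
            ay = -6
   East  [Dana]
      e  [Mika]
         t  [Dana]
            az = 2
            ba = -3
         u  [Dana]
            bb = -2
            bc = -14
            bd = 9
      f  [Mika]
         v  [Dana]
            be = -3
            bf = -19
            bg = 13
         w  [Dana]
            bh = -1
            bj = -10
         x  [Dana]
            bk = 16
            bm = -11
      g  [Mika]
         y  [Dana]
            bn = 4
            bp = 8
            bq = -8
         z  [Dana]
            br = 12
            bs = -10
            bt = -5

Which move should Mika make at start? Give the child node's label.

h (Dana): max(13, 15, 18) = 18
j (Dana): max(17, 20) = 20
a (Mika): min(18, 20) = 18
k (Dana): max(-11, 13) = 13
m (Dana): max(-12, -3, -19, 12) = 12
b (Mika): min(13, 12) = 12
North (Dana): max(18, 12) = 18
n (Dana): max(13, -1) = 13
p (Dana): max(-18, 0) = 0
c (Mika): min(13, 0) = 0
q (Dana): max(-7, -11) = -7
r (Dana): max(1, -19) = 1
s (Dana): max(-8, -12, -6) = -6
d (Mika): min(-7, 1, -6) = -7
South (Dana): max(0, -7) = 0
t (Dana): max(2, -3) = 2
u (Dana): max(-2, -14, 9) = 9
e (Mika): min(2, 9) = 2
v (Dana): max(-3, -19, 13) = 13
w (Dana): max(-1, -10) = -1
x (Dana): max(16, -11) = 16
f (Mika): min(13, -1, 16) = -1
y (Dana): max(4, 8, -8) = 8
z (Dana): max(12, -10, -5) = 12
g (Mika): min(8, 12) = 8
East (Dana): max(2, -1, 8) = 8
start (Mika): min(18, 0, 8) = 0
Mika at start wants the lowest of {North=18, South=0, East=8}, so chooses South.

South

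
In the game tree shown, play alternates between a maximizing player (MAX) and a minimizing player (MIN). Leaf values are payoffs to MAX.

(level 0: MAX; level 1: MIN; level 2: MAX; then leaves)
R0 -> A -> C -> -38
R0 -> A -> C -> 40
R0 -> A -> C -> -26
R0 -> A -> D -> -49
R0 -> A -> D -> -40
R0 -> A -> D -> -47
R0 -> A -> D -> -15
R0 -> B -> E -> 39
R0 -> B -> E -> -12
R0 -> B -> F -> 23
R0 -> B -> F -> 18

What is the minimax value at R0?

23

C (MAX): max(-38, 40, -26) = 40
D (MAX): max(-49, -40, -47, -15) = -15
A (MIN): min(40, -15) = -15
E (MAX): max(39, -12) = 39
F (MAX): max(23, 18) = 23
B (MIN): min(39, 23) = 23
R0 (MAX): max(-15, 23) = 23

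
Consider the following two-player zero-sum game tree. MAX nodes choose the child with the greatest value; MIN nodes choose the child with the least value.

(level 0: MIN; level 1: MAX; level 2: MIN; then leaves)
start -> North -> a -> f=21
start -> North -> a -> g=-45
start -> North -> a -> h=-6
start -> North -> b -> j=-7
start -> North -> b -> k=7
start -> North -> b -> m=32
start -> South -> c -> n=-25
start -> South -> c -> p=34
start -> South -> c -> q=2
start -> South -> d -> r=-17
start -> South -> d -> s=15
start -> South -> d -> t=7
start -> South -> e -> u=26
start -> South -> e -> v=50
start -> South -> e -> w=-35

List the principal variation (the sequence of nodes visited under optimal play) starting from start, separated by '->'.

a (MIN): min(21, -45, -6) = -45
b (MIN): min(-7, 7, 32) = -7
North (MAX): max(-45, -7) = -7
c (MIN): min(-25, 34, 2) = -25
d (MIN): min(-17, 15, 7) = -17
e (MIN): min(26, 50, -35) = -35
South (MAX): max(-25, -17, -35) = -17
start (MIN): min(-7, -17) = -17
At start, MIN picks South (lowest: -17).
At South, MAX picks d (highest: -17).
At d, MIN picks r (lowest: -17).
Terminal value -17.

start -> South -> d -> r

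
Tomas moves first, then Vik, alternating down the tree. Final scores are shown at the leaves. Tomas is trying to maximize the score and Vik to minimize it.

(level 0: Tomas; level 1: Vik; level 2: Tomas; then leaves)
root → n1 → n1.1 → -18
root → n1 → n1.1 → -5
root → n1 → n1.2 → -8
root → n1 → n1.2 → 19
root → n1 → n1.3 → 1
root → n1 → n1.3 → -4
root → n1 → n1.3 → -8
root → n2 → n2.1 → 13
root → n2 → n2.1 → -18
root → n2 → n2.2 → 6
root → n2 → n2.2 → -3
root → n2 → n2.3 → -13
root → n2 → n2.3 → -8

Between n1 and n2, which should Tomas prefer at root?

n1.1 (Tomas): max(-18, -5) = -5
n1.2 (Tomas): max(-8, 19) = 19
n1.3 (Tomas): max(1, -4, -8) = 1
n1 (Vik): min(-5, 19, 1) = -5
n2.1 (Tomas): max(13, -18) = 13
n2.2 (Tomas): max(6, -3) = 6
n2.3 (Tomas): max(-13, -8) = -8
n2 (Vik): min(13, 6, -8) = -8
Tomas prefers the higher value; n1=-5, n2=-8. n1 is better since -5 > -8.

n1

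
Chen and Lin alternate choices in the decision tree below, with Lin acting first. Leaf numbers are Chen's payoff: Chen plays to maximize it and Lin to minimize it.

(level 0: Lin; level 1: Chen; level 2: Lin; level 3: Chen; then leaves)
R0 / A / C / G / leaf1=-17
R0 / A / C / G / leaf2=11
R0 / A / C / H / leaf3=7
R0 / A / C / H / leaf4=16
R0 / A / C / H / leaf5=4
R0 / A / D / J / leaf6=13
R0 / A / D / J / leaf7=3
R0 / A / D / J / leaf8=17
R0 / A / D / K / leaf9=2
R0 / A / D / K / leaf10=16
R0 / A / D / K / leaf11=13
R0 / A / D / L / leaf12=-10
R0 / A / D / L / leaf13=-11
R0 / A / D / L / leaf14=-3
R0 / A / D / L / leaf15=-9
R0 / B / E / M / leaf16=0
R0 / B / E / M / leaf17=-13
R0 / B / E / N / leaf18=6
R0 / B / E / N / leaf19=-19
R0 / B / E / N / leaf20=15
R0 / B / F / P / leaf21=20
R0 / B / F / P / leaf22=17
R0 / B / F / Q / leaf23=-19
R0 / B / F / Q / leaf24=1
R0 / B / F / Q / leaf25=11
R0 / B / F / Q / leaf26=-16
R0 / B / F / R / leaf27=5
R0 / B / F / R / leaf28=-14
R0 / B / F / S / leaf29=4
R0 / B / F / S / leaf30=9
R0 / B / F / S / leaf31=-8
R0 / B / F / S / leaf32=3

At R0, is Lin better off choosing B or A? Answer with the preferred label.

B

M (Chen): max(0, -13) = 0
N (Chen): max(6, -19, 15) = 15
E (Lin): min(0, 15) = 0
P (Chen): max(20, 17) = 20
Q (Chen): max(-19, 1, 11, -16) = 11
R (Chen): max(5, -14) = 5
S (Chen): max(4, 9, -8, 3) = 9
F (Lin): min(20, 11, 5, 9) = 5
B (Chen): max(0, 5) = 5
G (Chen): max(-17, 11) = 11
H (Chen): max(7, 16, 4) = 16
C (Lin): min(11, 16) = 11
J (Chen): max(13, 3, 17) = 17
K (Chen): max(2, 16, 13) = 16
L (Chen): max(-10, -11, -3, -9) = -3
D (Lin): min(17, 16, -3) = -3
A (Chen): max(11, -3) = 11
Lin prefers the lower value; B=5, A=11. B is better since 5 < 11.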